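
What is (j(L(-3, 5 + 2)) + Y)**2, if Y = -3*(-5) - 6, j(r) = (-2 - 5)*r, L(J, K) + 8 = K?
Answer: 256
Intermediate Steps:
L(J, K) = -8 + K
j(r) = -7*r
Y = 9 (Y = 15 - 6 = 9)
(j(L(-3, 5 + 2)) + Y)**2 = (-7*(-8 + (5 + 2)) + 9)**2 = (-7*(-8 + 7) + 9)**2 = (-7*(-1) + 9)**2 = (7 + 9)**2 = 16**2 = 256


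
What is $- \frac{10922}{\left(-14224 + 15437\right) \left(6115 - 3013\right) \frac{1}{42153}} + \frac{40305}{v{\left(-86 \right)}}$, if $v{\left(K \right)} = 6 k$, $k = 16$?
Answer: $\frac{5969930283}{20067872} \approx 297.49$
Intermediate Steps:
$v{\left(K \right)} = 96$ ($v{\left(K \right)} = 6 \cdot 16 = 96$)
$- \frac{10922}{\left(-14224 + 15437\right) \left(6115 - 3013\right) \frac{1}{42153}} + \frac{40305}{v{\left(-86 \right)}} = - \frac{10922}{\left(-14224 + 15437\right) \left(6115 - 3013\right) \frac{1}{42153}} + \frac{40305}{96} = - \frac{10922}{1213 \cdot 3102 \cdot \frac{1}{42153}} + 40305 \cdot \frac{1}{96} = - \frac{10922}{3762726 \cdot \frac{1}{42153}} + \frac{13435}{32} = - \frac{10922}{\frac{1254242}{14051}} + \frac{13435}{32} = \left(-10922\right) \frac{14051}{1254242} + \frac{13435}{32} = - \frac{76732511}{627121} + \frac{13435}{32} = \frac{5969930283}{20067872}$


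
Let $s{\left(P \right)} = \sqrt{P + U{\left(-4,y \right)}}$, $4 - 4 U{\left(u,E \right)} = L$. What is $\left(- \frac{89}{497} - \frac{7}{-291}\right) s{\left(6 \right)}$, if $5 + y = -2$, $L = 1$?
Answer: $- \frac{11210 \sqrt{3}}{48209} \approx -0.40275$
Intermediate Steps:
$y = -7$ ($y = -5 - 2 = -7$)
$U{\left(u,E \right)} = \frac{3}{4}$ ($U{\left(u,E \right)} = 1 - \frac{1}{4} = \frac{3}{4}$)
$s{\left(P \right)} = \sqrt{\frac{3}{4} + P}$ ($s{\left(P \right)} = \sqrt{P + \frac{3}{4}} = \sqrt{\frac{3}{4} + P}$)
$\left(- \frac{89}{497} - \frac{7}{-291}\right) s{\left(6 \right)} = \left(- \frac{89}{497} - \frac{7}{-291}\right) \frac{\sqrt{3 + 4 \cdot 6}}{2} = \left(\left(-89\right) \frac{1}{497} - - \frac{7}{291}\right) \frac{\sqrt{3 + 24}}{2} = \left(- \frac{89}{497} + \frac{7}{291}\right) \frac{\sqrt{27}}{2} = - \frac{22420 \frac{3 \sqrt{3}}{2}}{144627} = - \frac{11210 \sqrt{3}}{48209}$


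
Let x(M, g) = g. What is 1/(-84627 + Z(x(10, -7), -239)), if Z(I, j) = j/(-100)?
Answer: -100/8462461 ≈ -1.1817e-5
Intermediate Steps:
Z(I, j) = -j/100 (Z(I, j) = j*(-1/100) = -j/100)
1/(-84627 + Z(x(10, -7), -239)) = 1/(-84627 - 1/100*(-239)) = 1/(-84627 + 239/100) = 1/(-8462461/100) = -100/8462461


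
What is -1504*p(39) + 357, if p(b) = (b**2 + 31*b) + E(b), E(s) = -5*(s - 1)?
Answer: -3819803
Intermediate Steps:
E(s) = 5 - 5*s (E(s) = -5*(-1 + s) = 5 - 5*s)
p(b) = 5 + b**2 + 26*b (p(b) = (b**2 + 31*b) + (5 - 5*b) = 5 + b**2 + 26*b)
-1504*p(39) + 357 = -1504*(5 + 39**2 + 26*39) + 357 = -1504*(5 + 1521 + 1014) + 357 = -1504*2540 + 357 = -3820160 + 357 = -3819803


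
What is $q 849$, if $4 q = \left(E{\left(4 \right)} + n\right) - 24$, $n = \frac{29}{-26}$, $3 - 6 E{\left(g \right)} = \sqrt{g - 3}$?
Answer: $- \frac{547039}{104} \approx -5260.0$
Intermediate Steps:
$E{\left(g \right)} = \frac{1}{2} - \frac{\sqrt{-3 + g}}{6}$ ($E{\left(g \right)} = \frac{1}{2} - \frac{\sqrt{g - 3}}{6} = \frac{1}{2} - \frac{\sqrt{-3 + g}}{6}$)
$n = - \frac{29}{26}$ ($n = 29 \left(- \frac{1}{26}\right) = - \frac{29}{26} \approx -1.1154$)
$q = - \frac{1933}{312}$ ($q = \frac{\left(\left(\frac{1}{2} - \frac{\sqrt{-3 + 4}}{6}\right) - \frac{29}{26}\right) - 24}{4} = \frac{\left(\left(\frac{1}{2} - \frac{\sqrt{1}}{6}\right) - \frac{29}{26}\right) - 24}{4} = \frac{\left(\left(\frac{1}{2} - \frac{1}{6}\right) - \frac{29}{26}\right) - 24}{4} = \frac{\left(\frac{1}{3} - \frac{29}{26}\right) - 24}{4} = \frac{- \frac{61}{78} - 24}{4} = \frac{1}{4} \left(- \frac{1933}{78}\right) = - \frac{1933}{312} \approx -6.1955$)
$q 849 = \left(- \frac{1933}{312}\right) 849 = - \frac{547039}{104}$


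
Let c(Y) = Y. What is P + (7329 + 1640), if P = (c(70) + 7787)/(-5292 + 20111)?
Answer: 132919468/14819 ≈ 8969.5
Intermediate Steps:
P = 7857/14819 (P = (70 + 7787)/(-5292 + 20111) = 7857/14819 ≈ 0.53020)
P + (7329 + 1640) = 7857/14819 + (7329 + 1640) = 7857/14819 + 8969 = 132919468/14819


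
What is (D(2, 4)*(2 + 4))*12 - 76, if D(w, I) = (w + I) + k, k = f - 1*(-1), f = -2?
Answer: 284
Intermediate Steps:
k = -1 (k = -2 - 1*(-1) = -2 + 1 = -1)
D(w, I) = -1 + I + w (D(w, I) = (w + I) - 1 = (I + w) - 1 = -1 + I + w)
(D(2, 4)*(2 + 4))*12 - 76 = ((-1 + 4 + 2)*(2 + 4))*12 - 76 = (5*6)*12 - 76 = 30*12 - 76 = 360 - 76 = 284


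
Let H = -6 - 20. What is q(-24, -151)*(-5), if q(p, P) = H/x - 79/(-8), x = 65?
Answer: -379/8 ≈ -47.375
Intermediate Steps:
H = -26
q(p, P) = 379/40 (q(p, P) = -26/65 - 79/(-8) = -26*1/65 - 79*(-⅛) = -⅖ + 79/8 = 379/40)
q(-24, -151)*(-5) = (379/40)*(-5) = -379/8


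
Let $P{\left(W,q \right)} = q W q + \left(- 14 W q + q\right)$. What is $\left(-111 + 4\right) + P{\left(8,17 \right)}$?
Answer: $318$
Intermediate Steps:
$P{\left(W,q \right)} = q + W q^{2} - 14 W q$ ($P{\left(W,q \right)} = W q q - \left(- q + 14 W q\right) = W q^{2} - \left(- q + 14 W q\right) = q + W q^{2} - 14 W q$)
$\left(-111 + 4\right) + P{\left(8,17 \right)} = \left(-111 + 4\right) + 17 \left(1 - 112 + 8 \cdot 17\right) = -107 + 17 \left(1 - 112 + 136\right) = -107 + 17 \cdot 25 = -107 + 425 = 318$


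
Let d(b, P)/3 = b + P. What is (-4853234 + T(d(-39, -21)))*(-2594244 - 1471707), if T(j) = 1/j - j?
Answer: 1183936787216557/60 ≈ 1.9732e+13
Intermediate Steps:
d(b, P) = 3*P + 3*b (d(b, P) = 3*(b + P) = 3*(P + b) = 3*P + 3*b)
(-4853234 + T(d(-39, -21)))*(-2594244 - 1471707) = (-4853234 + (1/(3*(-21) + 3*(-39)) - (3*(-21) + 3*(-39))))*(-2594244 - 1471707) = (-4853234 + (1/(-63 - 117) - (-63 - 117)))*(-4065951) = (-4853234 + (1/(-180) - 1*(-180)))*(-4065951) = (-4853234 + (-1/180 + 180))*(-4065951) = (-4853234 + 32399/180)*(-4065951) = -873549721/180*(-4065951) = 1183936787216557/60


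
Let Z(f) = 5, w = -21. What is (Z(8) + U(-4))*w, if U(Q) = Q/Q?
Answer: -126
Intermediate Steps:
U(Q) = 1
(Z(8) + U(-4))*w = (5 + 1)*(-21) = 6*(-21) = -126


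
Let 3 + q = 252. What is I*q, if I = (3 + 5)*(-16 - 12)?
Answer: -55776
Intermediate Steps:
q = 249 (q = -3 + 252 = 249)
I = -224 (I = 8*(-28) = -224)
I*q = -224*249 = -55776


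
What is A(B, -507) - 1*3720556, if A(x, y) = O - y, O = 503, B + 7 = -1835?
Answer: -3719546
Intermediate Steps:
B = -1842 (B = -7 - 1835 = -1842)
A(x, y) = 503 - y
A(B, -507) - 1*3720556 = (503 - 1*(-507)) - 1*3720556 = (503 + 507) - 3720556 = 1010 - 3720556 = -3719546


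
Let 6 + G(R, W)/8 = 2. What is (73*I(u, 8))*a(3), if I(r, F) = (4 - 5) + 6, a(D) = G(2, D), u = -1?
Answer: -11680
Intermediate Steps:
G(R, W) = -32 (G(R, W) = -48 + 8*2 = -48 + 16 = -32)
a(D) = -32
I(r, F) = 5 (I(r, F) = -1 + 6 = 5)
(73*I(u, 8))*a(3) = (73*5)*(-32) = 365*(-32) = -11680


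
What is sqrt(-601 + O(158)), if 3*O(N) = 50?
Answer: I*sqrt(5259)/3 ≈ 24.173*I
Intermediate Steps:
O(N) = 50/3 (O(N) = (1/3)*50 = 50/3)
sqrt(-601 + O(158)) = sqrt(-601 + 50/3) = sqrt(-1753/3) = I*sqrt(5259)/3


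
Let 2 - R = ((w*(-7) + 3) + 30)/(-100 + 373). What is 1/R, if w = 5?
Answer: 273/548 ≈ 0.49818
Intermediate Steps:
R = 548/273 (R = 2 - ((5*(-7) + 3) + 30)/(-100 + 373) = 2 - ((-35 + 3) + 30)/273 = 2 - (-32 + 30)/273 = 2 - (-2)/273 = 2 - 1*(-2/273) = 2 + 2/273 = 548/273 ≈ 2.0073)
1/R = 1/(548/273) = 273/548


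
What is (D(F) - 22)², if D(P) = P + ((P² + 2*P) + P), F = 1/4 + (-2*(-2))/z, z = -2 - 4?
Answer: 11444689/20736 ≈ 551.92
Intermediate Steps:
z = -6
F = -5/12 (F = 1/4 - 2*(-2)/(-6) = 1*(¼) + 4*(-⅙) = ¼ - ⅔ = -5/12 ≈ -0.41667)
D(P) = P² + 4*P (D(P) = P + (P² + 3*P) = P² + 4*P)
(D(F) - 22)² = (-5*(4 - 5/12)/12 - 22)² = (-5/12*43/12 - 22)² = (-215/144 - 22)² = (-3383/144)² = 11444689/20736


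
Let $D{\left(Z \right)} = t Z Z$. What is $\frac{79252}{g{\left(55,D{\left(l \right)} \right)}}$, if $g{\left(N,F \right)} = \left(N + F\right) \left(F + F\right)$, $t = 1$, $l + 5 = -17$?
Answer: $\frac{19813}{130438} \approx 0.1519$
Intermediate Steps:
$l = -22$ ($l = -5 - 17 = -22$)
$D{\left(Z \right)} = Z^{2}$ ($D{\left(Z \right)} = 1 Z Z = Z Z = Z^{2}$)
$g{\left(N,F \right)} = 2 F \left(F + N\right)$ ($g{\left(N,F \right)} = \left(F + N\right) 2 F = 2 F \left(F + N\right)$)
$\frac{79252}{g{\left(55,D{\left(l \right)} \right)}} = \frac{79252}{2 \left(-22\right)^{2} \left(\left(-22\right)^{2} + 55\right)} = \frac{79252}{2 \cdot 484 \left(484 + 55\right)} = \frac{79252}{2 \cdot 484 \cdot 539} = \frac{79252}{521752} = 79252 \cdot \frac{1}{521752} = \frac{19813}{130438}$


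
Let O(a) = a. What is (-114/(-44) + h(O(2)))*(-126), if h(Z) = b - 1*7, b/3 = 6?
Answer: -18837/11 ≈ -1712.5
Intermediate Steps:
b = 18 (b = 3*6 = 18)
h(Z) = 11 (h(Z) = 18 - 1*7 = 18 - 7 = 11)
(-114/(-44) + h(O(2)))*(-126) = (-114/(-44) + 11)*(-126) = (-114*(-1/44) + 11)*(-126) = (57/22 + 11)*(-126) = (299/22)*(-126) = -18837/11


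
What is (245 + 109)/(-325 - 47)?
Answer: -59/62 ≈ -0.95161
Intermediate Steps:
(245 + 109)/(-325 - 47) = 354/(-372) = 354*(-1/372) = -59/62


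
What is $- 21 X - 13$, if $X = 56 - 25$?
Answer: $-664$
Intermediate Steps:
$X = 31$ ($X = 56 - 25 = 31$)
$- 21 X - 13 = \left(-21\right) 31 - 13 = -651 - 13 = -664$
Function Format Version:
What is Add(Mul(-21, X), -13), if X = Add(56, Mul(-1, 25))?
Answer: -664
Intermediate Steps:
X = 31 (X = Add(56, -25) = 31)
Add(Mul(-21, X), -13) = Add(Mul(-21, 31), -13) = Add(-651, -13) = -664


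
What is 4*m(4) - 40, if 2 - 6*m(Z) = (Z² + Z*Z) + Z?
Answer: -188/3 ≈ -62.667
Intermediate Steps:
m(Z) = ⅓ - Z²/3 - Z/6 (m(Z) = ⅓ - ((Z² + Z*Z) + Z)/6 = ⅓ - ((Z² + Z²) + Z)/6 = ⅓ - (2*Z² + Z)/6 = ⅓ - (Z + 2*Z²)/6 = ⅓ + (-Z²/3 - Z/6) = ⅓ - Z²/3 - Z/6)
4*m(4) - 40 = 4*(⅓ - ⅓*4² - ⅙*4) - 40 = 4*(⅓ - ⅓*16 - ⅔) - 40 = 4*(⅓ - 16/3 - ⅔) - 40 = 4*(-17/3) - 40 = -68/3 - 40 = -188/3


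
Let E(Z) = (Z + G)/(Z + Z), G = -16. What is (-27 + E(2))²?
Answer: 3721/4 ≈ 930.25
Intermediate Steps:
E(Z) = (-16 + Z)/(2*Z) (E(Z) = (Z - 16)/(Z + Z) = (-16 + Z)/((2*Z)) = (-16 + Z)*(1/(2*Z)) = (-16 + Z)/(2*Z))
(-27 + E(2))² = (-27 + (½)*(-16 + 2)/2)² = (-27 + (½)*(½)*(-14))² = (-27 - 7/2)² = (-61/2)² = 3721/4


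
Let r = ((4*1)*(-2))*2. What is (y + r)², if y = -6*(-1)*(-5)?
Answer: 2116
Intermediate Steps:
y = -30 (y = 6*(-5) = -30)
r = -16 (r = (4*(-2))*2 = -8*2 = -16)
(y + r)² = (-30 - 16)² = (-46)² = 2116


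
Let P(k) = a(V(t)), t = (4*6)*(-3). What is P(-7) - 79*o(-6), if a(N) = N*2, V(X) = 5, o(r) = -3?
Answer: 247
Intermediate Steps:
t = -72 (t = 24*(-3) = -72)
a(N) = 2*N
P(k) = 10 (P(k) = 2*5 = 10)
P(-7) - 79*o(-6) = 10 - 79*(-3) = 10 + 237 = 247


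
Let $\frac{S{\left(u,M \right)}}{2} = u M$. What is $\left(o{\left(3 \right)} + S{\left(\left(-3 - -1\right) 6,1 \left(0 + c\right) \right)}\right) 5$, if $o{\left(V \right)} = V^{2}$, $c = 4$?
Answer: $-435$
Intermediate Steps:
$S{\left(u,M \right)} = 2 M u$ ($S{\left(u,M \right)} = 2 u M = 2 M u$)
$\left(o{\left(3 \right)} + S{\left(\left(-3 - -1\right) 6,1 \left(0 + c\right) \right)}\right) 5 = \left(3^{2} + 2 \cdot 1 \left(0 + 4\right) \left(-3 - -1\right) 6\right) 5 = \left(9 + 2 \cdot 1 \cdot 4 \left(-3 + 1\right) 6\right) 5 = \left(9 + 2 \cdot 4 \left(\left(-2\right) 6\right)\right) 5 = \left(9 + 2 \cdot 4 \left(-12\right)\right) 5 = \left(9 - 96\right) 5 = \left(-87\right) 5 = -435$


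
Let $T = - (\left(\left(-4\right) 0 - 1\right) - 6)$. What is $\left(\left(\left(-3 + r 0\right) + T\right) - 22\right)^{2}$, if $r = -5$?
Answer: $324$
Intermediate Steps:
$T = 7$ ($T = - (\left(0 - 1\right) - 6) = - (-1 - 6) = \left(-1\right) \left(-7\right) = 7$)
$\left(\left(\left(-3 + r 0\right) + T\right) - 22\right)^{2} = \left(\left(\left(-3 - 0\right) + 7\right) - 22\right)^{2} = \left(\left(\left(-3 + 0\right) + 7\right) - 22\right)^{2} = \left(\left(-3 + 7\right) - 22\right)^{2} = \left(4 - 22\right)^{2} = \left(-18\right)^{2} = 324$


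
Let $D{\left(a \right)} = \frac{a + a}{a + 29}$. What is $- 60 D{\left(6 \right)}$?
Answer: $- \frac{144}{7} \approx -20.571$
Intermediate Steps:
$D{\left(a \right)} = \frac{2 a}{29 + a}$
$- 60 D{\left(6 \right)} = - 60 \cdot 2 \cdot 6 \frac{1}{29 + 6} = - 60 \cdot 2 \cdot 6 \cdot \frac{1}{35} = \left(-60\right) \frac{12}{35} = - \frac{144}{7}$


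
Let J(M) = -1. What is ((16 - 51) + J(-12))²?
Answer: 1296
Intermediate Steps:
((16 - 51) + J(-12))² = ((16 - 51) - 1)² = (-35 - 1)² = (-36)² = 1296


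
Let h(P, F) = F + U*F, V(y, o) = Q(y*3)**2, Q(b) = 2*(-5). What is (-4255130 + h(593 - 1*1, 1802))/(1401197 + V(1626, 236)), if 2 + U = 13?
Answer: -4233506/1401297 ≈ -3.0211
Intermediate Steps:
Q(b) = -10
U = 11 (U = -2 + 13 = 11)
V(y, o) = 100 (V(y, o) = (-10)**2 = 100)
h(P, F) = 12*F (h(P, F) = F + 11*F = 12*F)
(-4255130 + h(593 - 1*1, 1802))/(1401197 + V(1626, 236)) = (-4255130 + 12*1802)/(1401197 + 100) = (-4255130 + 21624)/1401297 = -4233506*1/1401297 = -4233506/1401297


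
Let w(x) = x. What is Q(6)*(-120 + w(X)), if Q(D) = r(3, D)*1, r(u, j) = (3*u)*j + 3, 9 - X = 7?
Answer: -6726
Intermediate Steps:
X = 2 (X = 9 - 1*7 = 9 - 7 = 2)
r(u, j) = 3 + 3*j*u (r(u, j) = 3*j*u + 3 = 3 + 3*j*u)
Q(D) = 3 + 9*D (Q(D) = (3 + 3*D*3)*1 = (3 + 9*D)*1 = 3 + 9*D)
Q(6)*(-120 + w(X)) = (3 + 9*6)*(-120 + 2) = (3 + 54)*(-118) = 57*(-118) = -6726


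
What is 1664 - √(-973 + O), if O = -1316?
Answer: 1664 - I*√2289 ≈ 1664.0 - 47.844*I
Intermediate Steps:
1664 - √(-973 + O) = 1664 - √(-973 - 1316) = 1664 - √(-2289) = 1664 - I*√2289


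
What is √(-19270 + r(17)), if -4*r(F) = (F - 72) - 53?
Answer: I*√19243 ≈ 138.72*I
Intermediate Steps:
r(F) = 125/4 - F/4 (r(F) = -((F - 72) - 53)/4 = -((-72 + F) - 53)/4 = -(-125 + F)/4 = 125/4 - F/4)
√(-19270 + r(17)) = √(-19270 + (125/4 - ¼*17)) = √(-19270 + (125/4 - 17/4)) = √(-19270 + 27) = √(-19243) = I*√19243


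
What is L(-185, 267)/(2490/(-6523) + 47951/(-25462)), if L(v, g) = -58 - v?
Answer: -21093255502/376184753 ≈ -56.072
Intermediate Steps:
L(-185, 267)/(2490/(-6523) + 47951/(-25462)) = (-58 - 1*(-185))/(2490/(-6523) + 47951/(-25462)) = (-58 + 185)/(2490*(-1/6523) + 47951*(-1/25462)) = 127/(-2490/6523 - 47951/25462) = 127/(-376184753/166088626) = 127*(-166088626/376184753) = -21093255502/376184753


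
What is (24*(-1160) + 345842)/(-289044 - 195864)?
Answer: -9353/14262 ≈ -0.65580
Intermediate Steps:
(24*(-1160) + 345842)/(-289044 - 195864) = (-27840 + 345842)/(-484908) = 318002*(-1/484908) = -9353/14262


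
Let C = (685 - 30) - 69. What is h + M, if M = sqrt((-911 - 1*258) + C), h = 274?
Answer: 274 + I*sqrt(583) ≈ 274.0 + 24.145*I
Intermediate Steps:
C = 586 (C = 655 - 69 = 586)
M = I*sqrt(583) (M = sqrt((-911 - 1*258) + 586) = sqrt((-911 - 258) + 586) = sqrt(-1169 + 586) = sqrt(-583) = I*sqrt(583) ≈ 24.145*I)
h + M = 274 + I*sqrt(583)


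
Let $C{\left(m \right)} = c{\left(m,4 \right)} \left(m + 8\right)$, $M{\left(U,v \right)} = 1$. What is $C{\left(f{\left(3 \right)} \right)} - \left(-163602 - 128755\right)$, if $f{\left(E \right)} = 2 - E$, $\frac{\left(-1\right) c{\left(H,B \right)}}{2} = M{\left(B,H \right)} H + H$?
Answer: $292385$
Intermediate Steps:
$c{\left(H,B \right)} = - 4 H$ ($c{\left(H,B \right)} = - 2 \left(1 H + H\right) = - 2 \left(H + H\right) = - 2 \cdot 2 H = - 4 H$)
$C{\left(m \right)} = - 4 m \left(8 + m\right)$ ($C{\left(m \right)} = - 4 m \left(m + 8\right) = - 4 m \left(8 + m\right)$)
$C{\left(f{\left(3 \right)} \right)} - \left(-163602 - 128755\right) = - 4 \left(2 - 3\right) \left(8 + \left(2 - 3\right)\right) - \left(-163602 - 128755\right) = - 4 \left(2 - 3\right) \left(8 + \left(2 - 3\right)\right) - -292357 = \left(-4\right) \left(-1\right) \left(8 - 1\right) + 292357 = \left(-4\right) \left(-1\right) 7 + 292357 = 28 + 292357 = 292385$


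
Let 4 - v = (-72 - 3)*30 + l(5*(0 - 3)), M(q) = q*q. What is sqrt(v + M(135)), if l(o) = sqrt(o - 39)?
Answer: sqrt(20479 - 3*I*sqrt(6)) ≈ 143.1 - 0.026*I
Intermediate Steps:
M(q) = q**2
l(o) = sqrt(-39 + o)
v = 2254 - 3*I*sqrt(6) (v = 4 - ((-72 - 3)*30 + sqrt(-39 + 5*(0 - 3))) = 4 - (-75*30 + sqrt(-39 + 5*(-3))) = 4 - (-2250 + sqrt(-39 - 15)) = 4 - (-2250 + sqrt(-54)) = 4 - (-2250 + 3*I*sqrt(6)) = 4 + (2250 - 3*I*sqrt(6)) = 2254 - 3*I*sqrt(6) ≈ 2254.0 - 7.3485*I)
sqrt(v + M(135)) = sqrt((2254 - 3*I*sqrt(6)) + 135**2) = sqrt((2254 - 3*I*sqrt(6)) + 18225) = sqrt(20479 - 3*I*sqrt(6))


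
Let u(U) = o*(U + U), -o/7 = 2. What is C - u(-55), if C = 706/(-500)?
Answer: -385353/250 ≈ -1541.4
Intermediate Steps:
o = -14 (o = -7*2 = -14)
u(U) = -28*U (u(U) = -14*(U + U) = -28*U)
C = -353/250 (C = 706*(-1/500) = -353/250 ≈ -1.4120)
C - u(-55) = -353/250 - (-28)*(-55) = -353/250 - 1*1540 = -353/250 - 1540 = -385353/250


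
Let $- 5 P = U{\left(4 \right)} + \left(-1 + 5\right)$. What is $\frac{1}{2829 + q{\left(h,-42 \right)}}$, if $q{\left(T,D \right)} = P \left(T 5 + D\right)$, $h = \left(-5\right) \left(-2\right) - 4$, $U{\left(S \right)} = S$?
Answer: $\frac{5}{14241} \approx 0.0003511$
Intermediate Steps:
$P = - \frac{8}{5}$ ($P = - \frac{4 + \left(-1 + 5\right)}{5} = - \frac{4 + 4}{5} = \left(- \frac{1}{5}\right) 8 = - \frac{8}{5} \approx -1.6$)
$h = 6$ ($h = 10 - 4 = 6$)
$q{\left(T,D \right)} = - 8 T - \frac{8 D}{5}$ ($q{\left(T,D \right)} = - \frac{8 \left(T 5 + D\right)}{5} = - \frac{8 \left(5 T + D\right)}{5} = - \frac{8 \left(D + 5 T\right)}{5} = - 8 T - \frac{8 D}{5}$)
$\frac{1}{2829 + q{\left(h,-42 \right)}} = \frac{1}{2829 - - \frac{96}{5}} = \frac{1}{2829 + \left(-48 + \frac{336}{5}\right)} = \frac{1}{2829 + \frac{96}{5}} = \frac{1}{\frac{14241}{5}} = \frac{5}{14241}$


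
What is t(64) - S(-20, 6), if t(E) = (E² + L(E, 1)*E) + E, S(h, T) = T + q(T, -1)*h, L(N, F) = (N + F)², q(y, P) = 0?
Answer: 274554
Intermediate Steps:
L(N, F) = (F + N)²
S(h, T) = T (S(h, T) = T + 0*h = T + 0 = T)
t(E) = E + E² + E*(1 + E)² (t(E) = (E² + (1 + E)²*E) + E = (E² + E*(1 + E)²) + E = E + E² + E*(1 + E)²)
t(64) - S(-20, 6) = 64*(1 + 64 + (1 + 64)²) - 1*6 = 64*(1 + 64 + 65²) - 6 = 64*(1 + 64 + 4225) - 6 = 64*4290 - 6 = 274560 - 6 = 274554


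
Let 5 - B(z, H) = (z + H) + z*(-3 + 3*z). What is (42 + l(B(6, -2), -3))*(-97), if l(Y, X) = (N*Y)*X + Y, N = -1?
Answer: 30458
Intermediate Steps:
B(z, H) = 5 - H - z - z*(-3 + 3*z) (B(z, H) = 5 - ((z + H) + z*(-3 + 3*z)) = 5 - ((H + z) + z*(-3 + 3*z)) = 5 - (H + z + z*(-3 + 3*z)) = 5 + (-H - z - z*(-3 + 3*z)) = 5 - H - z - z*(-3 + 3*z))
l(Y, X) = Y - X*Y (l(Y, X) = (-Y)*X + Y = -X*Y + Y = Y - X*Y)
(42 + l(B(6, -2), -3))*(-97) = (42 + (5 - 1*(-2) - 3*6² + 2*6)*(1 - 1*(-3)))*(-97) = (42 + (5 + 2 - 3*36 + 12)*(1 + 3))*(-97) = (42 + (5 + 2 - 108 + 12)*4)*(-97) = (42 - 89*4)*(-97) = (42 - 356)*(-97) = -314*(-97) = 30458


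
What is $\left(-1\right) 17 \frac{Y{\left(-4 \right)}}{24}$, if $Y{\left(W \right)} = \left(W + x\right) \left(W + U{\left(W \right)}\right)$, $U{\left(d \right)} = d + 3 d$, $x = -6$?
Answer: $- \frac{425}{3} \approx -141.67$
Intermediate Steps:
$U{\left(d \right)} = 4 d$
$Y{\left(W \right)} = 5 W \left(-6 + W\right)$ ($Y{\left(W \right)} = \left(W - 6\right) \left(W + 4 W\right) = \left(-6 + W\right) 5 W = 5 W \left(-6 + W\right)$)
$\left(-1\right) 17 \frac{Y{\left(-4 \right)}}{24} = \left(-1\right) 17 \frac{5 \left(-4\right) \left(-6 - 4\right)}{24} = - 17 \cdot 5 \left(-4\right) \left(-10\right) \frac{1}{24} = - 17 \cdot 200 \cdot \frac{1}{24} = \left(-17\right) \frac{25}{3} = - \frac{425}{3}$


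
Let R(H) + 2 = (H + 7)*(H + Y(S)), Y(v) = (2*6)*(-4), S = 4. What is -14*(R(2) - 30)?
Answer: 6244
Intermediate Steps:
Y(v) = -48 (Y(v) = 12*(-4) = -48)
R(H) = -2 + (-48 + H)*(7 + H) (R(H) = -2 + (H + 7)*(H - 48) = -2 + (7 + H)*(-48 + H) = -2 + (-48 + H)*(7 + H))
-14*(R(2) - 30) = -14*((-338 + 2**2 - 41*2) - 30) = -14*((-338 + 4 - 82) - 30) = -14*(-416 - 30) = -14*(-446) = 6244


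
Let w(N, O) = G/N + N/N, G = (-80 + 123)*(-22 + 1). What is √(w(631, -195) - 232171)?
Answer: 3*I*√10271289907/631 ≈ 481.84*I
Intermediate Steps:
G = -903 (G = 43*(-21) = -903)
w(N, O) = 1 - 903/N (w(N, O) = -903/N + N/N = -903/N + 1 = 1 - 903/N)
√(w(631, -195) - 232171) = √((-903 + 631)/631 - 232171) = √((1/631)*(-272) - 232171) = √(-272/631 - 232171) = √(-146500173/631) = 3*I*√10271289907/631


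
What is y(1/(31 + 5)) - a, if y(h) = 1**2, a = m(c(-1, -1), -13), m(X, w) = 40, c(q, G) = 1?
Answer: -39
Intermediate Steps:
a = 40
y(h) = 1
y(1/(31 + 5)) - a = 1 - 1*40 = 1 - 40 = -39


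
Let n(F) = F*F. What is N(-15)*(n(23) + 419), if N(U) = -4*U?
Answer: 56880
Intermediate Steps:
n(F) = F²
N(-15)*(n(23) + 419) = (-4*(-15))*(23² + 419) = 60*(529 + 419) = 60*948 = 56880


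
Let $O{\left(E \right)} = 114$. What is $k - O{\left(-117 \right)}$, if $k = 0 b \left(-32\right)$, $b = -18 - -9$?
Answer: $-114$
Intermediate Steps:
$b = -9$ ($b = -18 + 9 = -9$)
$k = 0$ ($k = 0 \left(-9\right) \left(-32\right) = 0 \left(-32\right) = 0$)
$k - O{\left(-117 \right)} = 0 - 114 = -114$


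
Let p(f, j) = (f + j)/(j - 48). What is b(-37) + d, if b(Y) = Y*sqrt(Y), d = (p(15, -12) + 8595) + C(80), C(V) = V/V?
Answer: 171919/20 - 37*I*sqrt(37) ≈ 8596.0 - 225.06*I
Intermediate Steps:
p(f, j) = (f + j)/(-48 + j)
C(V) = 1
d = 171919/20 (d = ((15 - 12)/(-48 - 12) + 8595) + 1 = (3/(-60) + 8595) + 1 = (-1/60*3 + 8595) + 1 = (-1/20 + 8595) + 1 = 171899/20 + 1 = 171919/20 ≈ 8596.0)
b(Y) = Y**(3/2)
b(-37) + d = (-37)**(3/2) + 171919/20 = -37*I*sqrt(37) + 171919/20 = 171919/20 - 37*I*sqrt(37)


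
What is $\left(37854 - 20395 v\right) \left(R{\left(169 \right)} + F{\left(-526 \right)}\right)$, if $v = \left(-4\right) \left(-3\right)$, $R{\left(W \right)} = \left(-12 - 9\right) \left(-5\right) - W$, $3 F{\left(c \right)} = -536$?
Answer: $50204336$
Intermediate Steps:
$F{\left(c \right)} = - \frac{536}{3}$ ($F{\left(c \right)} = \frac{1}{3} \left(-536\right) = - \frac{536}{3}$)
$R{\left(W \right)} = 105 - W$ ($R{\left(W \right)} = \left(-21\right) \left(-5\right) - W = 105 - W$)
$v = 12$
$\left(37854 - 20395 v\right) \left(R{\left(169 \right)} + F{\left(-526 \right)}\right) = \left(37854 - 244740\right) \left(\left(105 - 169\right) - \frac{536}{3}\right) = - 206886 \left(-64 - \frac{536}{3}\right) = \left(-206886\right) \left(- \frac{728}{3}\right) = 50204336$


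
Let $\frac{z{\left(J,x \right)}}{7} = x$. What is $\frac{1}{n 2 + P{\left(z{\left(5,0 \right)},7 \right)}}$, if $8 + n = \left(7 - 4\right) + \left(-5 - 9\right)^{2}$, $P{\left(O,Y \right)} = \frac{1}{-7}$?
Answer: $\frac{7}{2673} \approx 0.0026188$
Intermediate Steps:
$z{\left(J,x \right)} = 7 x$
$P{\left(O,Y \right)} = - \frac{1}{7}$
$n = 191$ ($n = -8 + \left(\left(7 - 4\right) + \left(-5 - 9\right)^{2}\right) = -8 + \left(3 + \left(-5 - 9\right)^{2}\right) = -8 + \left(3 + \left(-14\right)^{2}\right) = -8 + \left(3 + 196\right) = -8 + 199 = 191$)
$\frac{1}{n 2 + P{\left(z{\left(5,0 \right)},7 \right)}} = \frac{1}{191 \cdot 2 - \frac{1}{7}} = \frac{1}{382 - \frac{1}{7}} = \frac{1}{\frac{2673}{7}} = \frac{7}{2673}$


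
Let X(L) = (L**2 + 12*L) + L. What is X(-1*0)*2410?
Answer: 0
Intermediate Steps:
X(L) = L**2 + 13*L
X(-1*0)*2410 = ((-1*0)*(13 - 1*0))*2410 = (0*(13 + 0))*2410 = (0*13)*2410 = 0*2410 = 0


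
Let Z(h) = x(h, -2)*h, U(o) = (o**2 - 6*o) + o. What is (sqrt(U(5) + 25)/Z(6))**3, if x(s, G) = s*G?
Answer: -125/373248 ≈ -0.00033490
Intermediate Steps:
U(o) = o**2 - 5*o
x(s, G) = G*s
Z(h) = -2*h**2 (Z(h) = (-2*h)*h = -2*h**2)
(sqrt(U(5) + 25)/Z(6))**3 = (sqrt(5*(-5 + 5) + 25)/((-2*6**2)))**3 = (sqrt(5*0 + 25)/((-2*36)))**3 = (sqrt(0 + 25)/(-72))**3 = (sqrt(25)*(-1/72))**3 = (5*(-1/72))**3 = (-5/72)**3 = -125/373248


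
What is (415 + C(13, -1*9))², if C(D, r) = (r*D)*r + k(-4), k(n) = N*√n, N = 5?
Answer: 2154924 + 29360*I ≈ 2.1549e+6 + 29360.0*I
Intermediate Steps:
k(n) = 5*√n
C(D, r) = 10*I + D*r² (C(D, r) = (r*D)*r + 5*√(-4) = (D*r)*r + 5*(2*I) = D*r² + 10*I = 10*I + D*r²)
(415 + C(13, -1*9))² = (415 + (10*I + 13*(-1*9)²))² = (415 + (10*I + 13*(-9)²))² = (415 + (10*I + 13*81))² = (415 + (10*I + 1053))² = (415 + (1053 + 10*I))² = (1468 + 10*I)²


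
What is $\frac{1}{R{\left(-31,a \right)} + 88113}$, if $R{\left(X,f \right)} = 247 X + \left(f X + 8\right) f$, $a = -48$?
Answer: $\frac{1}{8648} \approx 0.00011563$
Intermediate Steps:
$R{\left(X,f \right)} = 247 X + f \left(8 + X f\right)$ ($R{\left(X,f \right)} = 247 X + \left(X f + 8\right) f = 247 X + \left(8 + X f\right) f = 247 X + f \left(8 + X f\right)$)
$\frac{1}{R{\left(-31,a \right)} + 88113} = \frac{1}{\left(8 \left(-48\right) + 247 \left(-31\right) - 31 \left(-48\right)^{2}\right) + 88113} = \frac{1}{\left(-384 - 7657 - 71424\right) + 88113} = \frac{1}{-79465 + 88113} = \frac{1}{8648}$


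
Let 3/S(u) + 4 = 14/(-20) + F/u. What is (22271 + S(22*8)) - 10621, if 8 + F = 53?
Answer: 45560510/3911 ≈ 11649.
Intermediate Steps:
F = 45 (F = -8 + 53 = 45)
S(u) = 3/(-47/10 + 45/u) (S(u) = 3/(-4 + (14/(-20) + 45/u)) = 3/(-4 + (14*(-1/20) + 45/u)) = 3/(-4 + (-7/10 + 45/u)) = 3/(-47/10 + 45/u))
(22271 + S(22*8)) - 10621 = (22271 - 30*22*8/(-450 + 47*(22*8))) - 10621 = (22271 - 30*176/(-450 + 47*176)) - 10621 = (22271 - 30*176/(-450 + 8272)) - 10621 = (22271 - 30*176/7822) - 10621 = (22271 - 30*176*1/7822) - 10621 = (22271 - 2640/3911) - 10621 = 87099241/3911 - 10621 = 45560510/3911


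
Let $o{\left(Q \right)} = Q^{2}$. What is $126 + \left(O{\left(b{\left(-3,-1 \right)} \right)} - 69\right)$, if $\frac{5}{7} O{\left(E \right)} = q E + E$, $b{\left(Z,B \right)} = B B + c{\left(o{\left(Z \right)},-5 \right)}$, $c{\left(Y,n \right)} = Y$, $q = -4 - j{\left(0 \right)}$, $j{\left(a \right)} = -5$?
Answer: $85$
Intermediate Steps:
$q = 1$ ($q = -4 - -5 = -4 + 5 = 1$)
$b{\left(Z,B \right)} = B^{2} + Z^{2}$ ($b{\left(Z,B \right)} = B B + Z^{2} = B^{2} + Z^{2}$)
$O{\left(E \right)} = \frac{14 E}{5}$ ($O{\left(E \right)} = \frac{7 \left(1 E + E\right)}{5} = \frac{7 \left(E + E\right)}{5} = \frac{7 \cdot 2 E}{5} = \frac{14 E}{5}$)
$126 + \left(O{\left(b{\left(-3,-1 \right)} \right)} - 69\right) = 126 - \left(69 - \frac{14 \left(\left(-1\right)^{2} + \left(-3\right)^{2}\right)}{5}\right) = 126 - \left(69 - \frac{14 \left(1 + 9\right)}{5}\right) = 126 + \left(\frac{14}{5} \cdot 10 - 69\right) = 126 + \left(28 - 69\right) = 126 - 41 = 85$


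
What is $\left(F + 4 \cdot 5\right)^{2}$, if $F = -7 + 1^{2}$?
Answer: $196$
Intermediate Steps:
$F = -6$ ($F = -7 + 1 = -6$)
$\left(F + 4 \cdot 5\right)^{2} = \left(-6 + 4 \cdot 5\right)^{2} = \left(-6 + 20\right)^{2} = 14^{2} = 196$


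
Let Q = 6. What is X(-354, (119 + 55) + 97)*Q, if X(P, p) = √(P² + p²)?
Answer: 6*√198757 ≈ 2674.9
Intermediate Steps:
X(-354, (119 + 55) + 97)*Q = √((-354)² + ((119 + 55) + 97)²)*6 = √(125316 + (174 + 97)²)*6 = √(125316 + 271²)*6 = √(125316 + 73441)*6 = √198757*6 = 6*√198757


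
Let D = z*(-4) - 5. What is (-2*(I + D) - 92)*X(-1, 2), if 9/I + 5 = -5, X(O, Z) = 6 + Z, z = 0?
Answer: -3208/5 ≈ -641.60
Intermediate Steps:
I = -9/10 (I = 9/(-5 - 5) = 9/(-10) = 9*(-1/10) = -9/10 ≈ -0.90000)
D = -5 (D = 0*(-4) - 5 = 0 - 5 = -5)
(-2*(I + D) - 92)*X(-1, 2) = (-2*(-9/10 - 5) - 92)*(6 + 2) = (-2*(-59/10) - 92)*8 = (59/5 - 92)*8 = -401/5*8 = -3208/5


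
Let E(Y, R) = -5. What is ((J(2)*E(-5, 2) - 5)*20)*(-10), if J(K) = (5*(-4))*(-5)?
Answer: 101000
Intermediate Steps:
J(K) = 100 (J(K) = -20*(-5) = 100)
((J(2)*E(-5, 2) - 5)*20)*(-10) = ((100*(-5) - 5)*20)*(-10) = ((-500 - 5)*20)*(-10) = -505*20*(-10) = -10100*(-10) = 101000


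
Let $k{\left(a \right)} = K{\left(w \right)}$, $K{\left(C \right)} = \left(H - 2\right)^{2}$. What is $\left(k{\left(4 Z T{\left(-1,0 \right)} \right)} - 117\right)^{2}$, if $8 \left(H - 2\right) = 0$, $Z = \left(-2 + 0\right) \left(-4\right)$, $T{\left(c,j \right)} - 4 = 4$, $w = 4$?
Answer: $13689$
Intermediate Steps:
$T{\left(c,j \right)} = 8$ ($T{\left(c,j \right)} = 4 + 4 = 8$)
$Z = 8$ ($Z = \left(-2\right) \left(-4\right) = 8$)
$H = 2$ ($H = 2 + \frac{1}{8} \cdot 0 = 2 + 0 = 2$)
$K{\left(C \right)} = 0$ ($K{\left(C \right)} = \left(2 - 2\right)^{2} = 0^{2} = 0$)
$k{\left(a \right)} = 0$
$\left(k{\left(4 Z T{\left(-1,0 \right)} \right)} - 117\right)^{2} = \left(0 - 117\right)^{2} = \left(-117\right)^{2} = 13689$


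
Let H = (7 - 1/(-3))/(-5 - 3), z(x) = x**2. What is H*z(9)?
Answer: -297/4 ≈ -74.250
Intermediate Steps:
H = -11/12 (H = (7 - 1*(-1/3))/(-8) = (7 + 1/3)*(-1/8) = (22/3)*(-1/8) = -11/12 ≈ -0.91667)
H*z(9) = -11/12*9**2 = -11/12*81 = -297/4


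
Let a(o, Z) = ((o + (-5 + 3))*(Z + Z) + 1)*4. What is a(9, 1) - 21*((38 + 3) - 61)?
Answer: 480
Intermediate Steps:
a(o, Z) = 4 + 8*Z*(-2 + o) (a(o, Z) = ((o - 2)*(2*Z) + 1)*4 = ((-2 + o)*(2*Z) + 1)*4 = (2*Z*(-2 + o) + 1)*4 = (1 + 2*Z*(-2 + o))*4 = 4 + 8*Z*(-2 + o))
a(9, 1) - 21*((38 + 3) - 61) = (4 - 16*1 + 8*1*9) - 21*((38 + 3) - 61) = (4 - 16 + 72) - 21*(41 - 61) = 60 - 21*(-20) = 60 + 420 = 480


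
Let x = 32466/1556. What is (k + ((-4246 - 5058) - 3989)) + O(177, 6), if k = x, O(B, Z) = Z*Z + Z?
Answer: -10293045/778 ≈ -13230.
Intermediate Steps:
O(B, Z) = Z + Z**2 (O(B, Z) = Z**2 + Z = Z + Z**2)
x = 16233/778 (x = 32466*(1/1556) = 16233/778 ≈ 20.865)
k = 16233/778 ≈ 20.865
(k + ((-4246 - 5058) - 3989)) + O(177, 6) = (16233/778 + ((-4246 - 5058) - 3989)) + 6*(1 + 6) = (16233/778 + (-9304 - 3989)) + 6*7 = (16233/778 - 13293) + 42 = -10325721/778 + 42 = -10293045/778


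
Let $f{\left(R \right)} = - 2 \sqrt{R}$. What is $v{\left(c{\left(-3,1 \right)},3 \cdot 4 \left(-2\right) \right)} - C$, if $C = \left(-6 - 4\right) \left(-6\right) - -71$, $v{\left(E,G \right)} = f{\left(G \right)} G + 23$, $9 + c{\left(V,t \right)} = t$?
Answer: $-108 + 96 i \sqrt{6} \approx -108.0 + 235.15 i$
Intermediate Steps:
$c{\left(V,t \right)} = -9 + t$
$v{\left(E,G \right)} = 23 - 2 G^{\frac{3}{2}}$ ($v{\left(E,G \right)} = - 2 \sqrt{G} G + 23 = - 2 G^{\frac{3}{2}} + 23 = 23 - 2 G^{\frac{3}{2}}$)
$C = 131$ ($C = \left(-10\right) \left(-6\right) + 71 = 60 + 71 = 131$)
$v{\left(c{\left(-3,1 \right)},3 \cdot 4 \left(-2\right) \right)} - C = \left(23 - 2 \left(3 \cdot 4 \left(-2\right)\right)^{\frac{3}{2}}\right) - 131 = \left(23 - 2 \left(12 \left(-2\right)\right)^{\frac{3}{2}}\right) - 131 = \left(23 - 2 \left(-24\right)^{\frac{3}{2}}\right) - 131 = \left(23 - 2 \left(- 48 i \sqrt{6}\right)\right) - 131 = \left(23 + 96 i \sqrt{6}\right) - 131 = -108 + 96 i \sqrt{6}$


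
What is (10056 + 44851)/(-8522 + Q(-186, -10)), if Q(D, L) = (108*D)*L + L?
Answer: 54907/192348 ≈ 0.28546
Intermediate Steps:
Q(D, L) = L + 108*D*L (Q(D, L) = 108*D*L + L = L + 108*D*L)
(10056 + 44851)/(-8522 + Q(-186, -10)) = (10056 + 44851)/(-8522 - 10*(1 + 108*(-186))) = 54907/(-8522 - 10*(1 - 20088)) = 54907/(-8522 - 10*(-20087)) = 54907/(-8522 + 200870) = 54907/192348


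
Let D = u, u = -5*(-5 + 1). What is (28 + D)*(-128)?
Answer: -6144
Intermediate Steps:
u = 20 (u = -5*(-4) = 20)
D = 20
(28 + D)*(-128) = (28 + 20)*(-128) = 48*(-128) = -6144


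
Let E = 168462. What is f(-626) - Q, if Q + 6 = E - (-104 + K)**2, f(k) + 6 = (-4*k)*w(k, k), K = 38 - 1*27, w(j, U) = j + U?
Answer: -3294821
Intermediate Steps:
w(j, U) = U + j
K = 11 (K = 38 - 27 = 11)
f(k) = -6 - 8*k**2 (f(k) = -6 + (-4*k)*(k + k) = -6 + (-4*k)*(2*k) = -6 - 8*k**2)
Q = 159807 (Q = -6 + (168462 - (-104 + 11)**2) = -6 + (168462 - 1*(-93)**2) = -6 + (168462 - 1*8649) = -6 + (168462 - 8649) = -6 + 159813 = 159807)
f(-626) - Q = (-6 - 8*(-626)**2) - 1*159807 = (-6 - 8*391876) - 159807 = (-6 - 3135008) - 159807 = -3135014 - 159807 = -3294821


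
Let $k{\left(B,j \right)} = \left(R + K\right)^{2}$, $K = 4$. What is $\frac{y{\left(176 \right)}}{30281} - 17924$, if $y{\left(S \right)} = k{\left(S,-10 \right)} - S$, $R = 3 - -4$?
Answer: $- \frac{542756699}{30281} \approx -17924.0$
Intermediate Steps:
$R = 7$ ($R = 3 + 4 = 7$)
$k{\left(B,j \right)} = 121$ ($k{\left(B,j \right)} = \left(7 + 4\right)^{2} = 11^{2} = 121$)
$y{\left(S \right)} = 121 - S$
$\frac{y{\left(176 \right)}}{30281} - 17924 = \frac{121 - 176}{30281} - 17924 = \left(121 - 176\right) \frac{1}{30281} - 17924 = \left(-55\right) \frac{1}{30281} - 17924 = - \frac{55}{30281} - 17924 = - \frac{542756699}{30281}$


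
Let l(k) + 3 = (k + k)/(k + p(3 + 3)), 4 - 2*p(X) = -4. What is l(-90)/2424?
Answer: -13/34744 ≈ -0.00037417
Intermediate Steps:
p(X) = 4 (p(X) = 2 - 1/2*(-4) = 2 + 2 = 4)
l(k) = -3 + 2*k/(4 + k) (l(k) = -3 + (k + k)/(k + 4) = -3 + (2*k)/(4 + k) = -3 + 2*k/(4 + k))
l(-90)/2424 = ((-12 - 1*(-90))/(4 - 90))/2424 = ((-12 + 90)/(-86))*(1/2424) = -1/86*78*(1/2424) = -39/43*1/2424 = -13/34744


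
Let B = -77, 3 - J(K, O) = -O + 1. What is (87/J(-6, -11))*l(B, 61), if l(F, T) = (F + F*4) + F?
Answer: 4466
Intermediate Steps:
J(K, O) = 2 + O (J(K, O) = 3 - (-O + 1) = 3 - (1 - O) = 3 + (-1 + O) = 2 + O)
l(F, T) = 6*F (l(F, T) = (F + 4*F) + F = 5*F + F = 6*F)
(87/J(-6, -11))*l(B, 61) = (87/(2 - 11))*(6*(-77)) = (87/(-9))*(-462) = (87*(-⅑))*(-462) = -29/3*(-462) = 4466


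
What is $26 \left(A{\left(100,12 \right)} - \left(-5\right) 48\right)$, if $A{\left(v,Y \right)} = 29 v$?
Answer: $81640$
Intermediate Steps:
$26 \left(A{\left(100,12 \right)} - \left(-5\right) 48\right) = 26 \left(29 \cdot 100 - \left(-5\right) 48\right) = 26 \left(2900 - -240\right) = 26 \left(2900 + 240\right) = 26 \cdot 3140 = 81640$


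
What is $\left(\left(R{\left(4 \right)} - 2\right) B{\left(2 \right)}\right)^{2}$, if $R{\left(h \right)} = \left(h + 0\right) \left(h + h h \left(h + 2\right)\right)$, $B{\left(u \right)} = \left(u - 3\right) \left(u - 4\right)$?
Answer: $633616$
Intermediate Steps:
$B{\left(u \right)} = \left(-4 + u\right) \left(-3 + u\right)$ ($B{\left(u \right)} = \left(-3 + u\right) \left(-4 + u\right) = \left(-4 + u\right) \left(-3 + u\right)$)
$R{\left(h \right)} = h \left(h + h^{2} \left(2 + h\right)\right)$
$\left(\left(R{\left(4 \right)} - 2\right) B{\left(2 \right)}\right)^{2} = \left(\left(4^{2} \left(1 + 4^{2} + 2 \cdot 4\right) - 2\right) \left(12 + 2^{2} - 14\right)\right)^{2} = \left(\left(16 \left(1 + 16 + 8\right) - 2\right) \left(12 + 4 - 14\right)\right)^{2} = \left(\left(16 \cdot 25 - 2\right) 2\right)^{2} = \left(\left(400 - 2\right) 2\right)^{2} = \left(398 \cdot 2\right)^{2} = 796^{2} = 633616$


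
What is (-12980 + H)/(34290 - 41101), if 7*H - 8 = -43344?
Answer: 134196/47677 ≈ 2.8147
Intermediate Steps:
H = -43336/7 (H = 8/7 + (⅐)*(-43344) = 8/7 - 6192 = -43336/7 ≈ -6190.9)
(-12980 + H)/(34290 - 41101) = (-12980 - 43336/7)/(34290 - 41101) = -134196/7/(-6811) = -134196/7*(-1/6811) = 134196/47677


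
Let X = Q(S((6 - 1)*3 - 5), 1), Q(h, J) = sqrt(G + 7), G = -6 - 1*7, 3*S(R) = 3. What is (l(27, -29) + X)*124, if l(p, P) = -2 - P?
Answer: 3348 + 124*I*sqrt(6) ≈ 3348.0 + 303.74*I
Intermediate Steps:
S(R) = 1 (S(R) = (1/3)*3 = 1)
G = -13 (G = -6 - 7 = -13)
Q(h, J) = I*sqrt(6) (Q(h, J) = sqrt(-13 + 7) = sqrt(-6) = I*sqrt(6))
X = I*sqrt(6) ≈ 2.4495*I
(l(27, -29) + X)*124 = ((-2 - 1*(-29)) + I*sqrt(6))*124 = ((-2 + 29) + I*sqrt(6))*124 = (27 + I*sqrt(6))*124 = 3348 + 124*I*sqrt(6)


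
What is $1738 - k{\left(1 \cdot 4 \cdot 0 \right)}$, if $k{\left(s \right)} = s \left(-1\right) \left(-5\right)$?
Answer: $1738$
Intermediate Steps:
$k{\left(s \right)} = 5 s$ ($k{\left(s \right)} = - s \left(-5\right) = 5 s$)
$1738 - k{\left(1 \cdot 4 \cdot 0 \right)} = 1738 - 5 \cdot 1 \cdot 4 \cdot 0 = 1738 - 5 \cdot 4 \cdot 0 = 1738 - 5 \cdot 0 = 1738 - 0 = 1738 + 0 = 1738$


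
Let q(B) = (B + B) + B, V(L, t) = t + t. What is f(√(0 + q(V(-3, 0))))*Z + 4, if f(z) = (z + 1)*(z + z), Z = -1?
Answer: 4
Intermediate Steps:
V(L, t) = 2*t
q(B) = 3*B (q(B) = 2*B + B = 3*B)
f(z) = 2*z*(1 + z) (f(z) = (1 + z)*(2*z) = 2*z*(1 + z))
f(√(0 + q(V(-3, 0))))*Z + 4 = (2*√(0 + 3*(2*0))*(1 + √(0 + 3*(2*0))))*(-1) + 4 = (2*√(0 + 3*0)*(1 + √(0 + 3*0)))*(-1) + 4 = (2*√(0 + 0)*(1 + √(0 + 0)))*(-1) + 4 = (2*√0*(1 + √0))*(-1) + 4 = (2*0*(1 + 0))*(-1) + 4 = (2*0*1)*(-1) + 4 = 0*(-1) + 4 = 0 + 4 = 4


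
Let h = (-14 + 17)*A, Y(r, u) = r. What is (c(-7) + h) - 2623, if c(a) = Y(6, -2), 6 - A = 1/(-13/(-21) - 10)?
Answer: -511940/197 ≈ -2598.7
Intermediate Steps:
A = 1203/197 (A = 6 - 1/(-13/(-21) - 10) = 6 - 1/(-13*(-1/21) - 10) = 6 - 1/(13/21 - 10) = 6 - 1/(-197/21) = 6 - 1*(-21/197) = 6 + 21/197 = 1203/197 ≈ 6.1066)
c(a) = 6
h = 3609/197 (h = (-14 + 17)*(1203/197) = 3*(1203/197) = 3609/197 ≈ 18.320)
(c(-7) + h) - 2623 = (6 + 3609/197) - 2623 = 4791/197 - 2623 = -511940/197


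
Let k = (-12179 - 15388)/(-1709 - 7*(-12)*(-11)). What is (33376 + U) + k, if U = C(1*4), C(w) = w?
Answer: 87917107/2633 ≈ 33391.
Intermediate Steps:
U = 4 (U = 1*4 = 4)
k = 27567/2633 (k = -27567/(-1709 + 84*(-11)) = -27567/(-1709 - 924) = -27567/(-2633) = -27567*(-1/2633) = 27567/2633 ≈ 10.470)
(33376 + U) + k = (33376 + 4) + 27567/2633 = 33380 + 27567/2633 = 87917107/2633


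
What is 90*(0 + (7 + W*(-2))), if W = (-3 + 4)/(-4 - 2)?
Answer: 660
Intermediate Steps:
W = -⅙ (W = 1/(-6) = 1*(-⅙) = -⅙ ≈ -0.16667)
90*(0 + (7 + W*(-2))) = 90*(0 + (7 - ⅙*(-2))) = 90*(0 + (7 + ⅓)) = 90*(0 + 22/3) = 90*(22/3) = 660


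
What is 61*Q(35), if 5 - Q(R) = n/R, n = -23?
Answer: 12078/35 ≈ 345.09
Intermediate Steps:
Q(R) = 5 + 23/R (Q(R) = 5 - (-23)/R = 5 + 23/R)
61*Q(35) = 61*(5 + 23/35) = 61*(198/35) = 12078/35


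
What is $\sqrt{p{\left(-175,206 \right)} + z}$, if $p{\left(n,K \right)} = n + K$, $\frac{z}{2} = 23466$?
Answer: $\sqrt{46963} \approx 216.71$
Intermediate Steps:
$z = 46932$ ($z = 2 \cdot 23466 = 46932$)
$p{\left(n,K \right)} = K + n$
$\sqrt{p{\left(-175,206 \right)} + z} = \sqrt{\left(206 - 175\right) + 46932} = \sqrt{31 + 46932} = \sqrt{46963}$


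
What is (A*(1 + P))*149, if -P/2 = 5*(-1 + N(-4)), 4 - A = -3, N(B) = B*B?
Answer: -155407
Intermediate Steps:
N(B) = B**2
A = 7 (A = 4 - 1*(-3) = 4 + 3 = 7)
P = -150 (P = -10*(-1 + (-4)**2) = -10*(-1 + 16) = -10*15 = -2*75 = -150)
(A*(1 + P))*149 = (7*(1 - 150))*149 = (7*(-149))*149 = -1043*149 = -155407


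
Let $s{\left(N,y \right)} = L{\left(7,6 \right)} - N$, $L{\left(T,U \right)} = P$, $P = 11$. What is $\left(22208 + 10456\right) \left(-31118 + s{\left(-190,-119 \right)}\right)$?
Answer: $-1009872888$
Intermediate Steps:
$L{\left(T,U \right)} = 11$
$s{\left(N,y \right)} = 11 - N$
$\left(22208 + 10456\right) \left(-31118 + s{\left(-190,-119 \right)}\right) = \left(22208 + 10456\right) \left(-31118 + \left(11 - -190\right)\right) = 32664 \left(-31118 + \left(11 + 190\right)\right) = 32664 \left(-31118 + 201\right) = 32664 \left(-30917\right) = -1009872888$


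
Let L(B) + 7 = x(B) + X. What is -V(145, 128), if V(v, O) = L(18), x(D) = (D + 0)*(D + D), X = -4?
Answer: -637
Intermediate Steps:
x(D) = 2*D² (x(D) = D*(2*D) = 2*D²)
L(B) = -11 + 2*B² (L(B) = -7 + (2*B² - 4) = -7 + (-4 + 2*B²) = -11 + 2*B²)
V(v, O) = 637 (V(v, O) = -11 + 2*18² = -11 + 2*324 = -11 + 648 = 637)
-V(145, 128) = -1*637 = -637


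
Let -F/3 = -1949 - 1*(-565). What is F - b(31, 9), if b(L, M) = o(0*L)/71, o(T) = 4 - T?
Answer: 294788/71 ≈ 4151.9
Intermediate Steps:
b(L, M) = 4/71 (b(L, M) = (4 - 0*L)/71 = (4 - 1*0)*(1/71) = (4 + 0)*(1/71) = 4*(1/71) = 4/71)
F = 4152 (F = -3*(-1949 - 1*(-565)) = -3*(-1949 + 565) = -3*(-1384) = 4152)
F - b(31, 9) = 4152 - 1*4/71 = 4152 - 4/71 = 294788/71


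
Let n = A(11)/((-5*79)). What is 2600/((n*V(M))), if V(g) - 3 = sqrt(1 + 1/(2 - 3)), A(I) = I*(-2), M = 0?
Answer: 513500/33 ≈ 15561.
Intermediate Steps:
A(I) = -2*I
V(g) = 3 (V(g) = 3 + sqrt(1 + 1/(2 - 3)) = 3 + sqrt(1 + 1/(-1)) = 3 + sqrt(1 - 1) = 3 + sqrt(0) = 3 + 0 = 3)
n = 22/395 (n = (-2*11)/((-5*79)) = -22/(-395) = -22*(-1/395) = 22/395 ≈ 0.055696)
2600/((n*V(M))) = 2600/(((22/395)*3)) = 2600/(66/395) = 2600*(395/66) = 513500/33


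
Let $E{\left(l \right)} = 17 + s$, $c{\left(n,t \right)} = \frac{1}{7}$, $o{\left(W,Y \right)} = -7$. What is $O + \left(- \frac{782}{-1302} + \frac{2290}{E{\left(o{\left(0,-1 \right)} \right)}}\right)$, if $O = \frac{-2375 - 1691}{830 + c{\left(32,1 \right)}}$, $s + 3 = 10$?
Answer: $\frac{459601157}{5043948} \approx 91.119$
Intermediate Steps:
$s = 7$ ($s = -3 + 10 = 7$)
$c{\left(n,t \right)} = \frac{1}{7}$
$E{\left(l \right)} = 24$ ($E{\left(l \right)} = 17 + 7 = 24$)
$O = - \frac{28462}{5811}$ ($O = \frac{-2375 - 1691}{830 + \frac{1}{7}} = - \frac{4066}{\frac{5811}{7}} = \left(-4066\right) \frac{7}{5811} = - \frac{28462}{5811} \approx -4.8979$)
$O + \left(- \frac{782}{-1302} + \frac{2290}{E{\left(o{\left(0,-1 \right)} \right)}}\right) = - \frac{28462}{5811} + \left(- \frac{782}{-1302} + \frac{2290}{24}\right) = - \frac{28462}{5811} + \left(\left(-782\right) \left(- \frac{1}{1302}\right) + 2290 \cdot \frac{1}{24}\right) = - \frac{28462}{5811} + \left(\frac{391}{651} + \frac{1145}{12}\right) = - \frac{28462}{5811} + \frac{83343}{868} = \frac{459601157}{5043948}$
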